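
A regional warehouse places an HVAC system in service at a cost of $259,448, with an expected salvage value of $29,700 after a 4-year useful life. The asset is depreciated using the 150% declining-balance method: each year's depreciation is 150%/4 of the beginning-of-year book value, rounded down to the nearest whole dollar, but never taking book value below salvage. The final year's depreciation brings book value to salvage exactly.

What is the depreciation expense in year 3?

Depreciable base = $259,448 − $29,700 = $229,748.
Year 1: ⌊$259,448 × 150%/4⌋ = $97,293. Book value $162,155.
Year 2: ⌊$162,155 × 150%/4⌋ = $60,808. Book value $101,347.
Year 3: ⌊$101,347 × 150%/4⌋ = $38,005. Book value $63,342.

$38,005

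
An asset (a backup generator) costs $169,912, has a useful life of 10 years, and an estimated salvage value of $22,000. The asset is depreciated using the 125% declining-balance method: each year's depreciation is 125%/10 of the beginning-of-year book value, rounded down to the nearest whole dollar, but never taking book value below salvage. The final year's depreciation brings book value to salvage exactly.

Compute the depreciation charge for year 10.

$29,087

Depreciable base = $169,912 − $22,000 = $147,912.
Year 1: ⌊$169,912 × 125%/10⌋ = $21,239. Book value $148,673.
Year 2: ⌊$148,673 × 125%/10⌋ = $18,584. Book value $130,089.
Year 3: ⌊$130,089 × 125%/10⌋ = $16,261. Book value $113,828.
Year 4: ⌊$113,828 × 125%/10⌋ = $14,228. Book value $99,600.
Year 5: ⌊$99,600 × 125%/10⌋ = $12,450. Book value $87,150.
Year 6: ⌊$87,150 × 125%/10⌋ = $10,893. Book value $76,257.
Year 7: ⌊$76,257 × 125%/10⌋ = $9,532. Book value $66,725.
Year 8: ⌊$66,725 × 125%/10⌋ = $8,340. Book value $58,385.
Year 9: ⌊$58,385 × 125%/10⌋ = $7,298. Book value $51,087.
Year 10 (final): $51,087 − $22,000 = $29,087. Book value $22,000.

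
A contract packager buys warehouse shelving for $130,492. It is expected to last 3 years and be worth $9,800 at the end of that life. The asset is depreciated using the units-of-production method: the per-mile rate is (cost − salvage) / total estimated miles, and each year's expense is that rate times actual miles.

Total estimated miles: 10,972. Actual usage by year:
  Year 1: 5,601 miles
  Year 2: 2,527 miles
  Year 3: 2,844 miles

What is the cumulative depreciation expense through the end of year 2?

Depreciable base = $130,492 − $9,800 = $120,692.
Rate = $120,692 / 10,972 miles = $11 per mile.
Year 1: 5,601 × $11 = $61,611. Book value $68,881.
Year 2: 2,527 × $11 = $27,797. Book value $41,084.
Accumulated through year 2 = $130,492 − $41,084 = $89,408.

$89,408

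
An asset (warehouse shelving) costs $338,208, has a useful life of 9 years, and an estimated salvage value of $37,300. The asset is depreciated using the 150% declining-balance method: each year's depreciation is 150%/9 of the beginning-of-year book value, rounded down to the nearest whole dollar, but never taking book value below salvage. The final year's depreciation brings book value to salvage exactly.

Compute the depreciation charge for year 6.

$22,653

Depreciable base = $338,208 − $37,300 = $300,908.
Year 1: ⌊$338,208 × 150%/9⌋ = $56,368. Book value $281,840.
Year 2: ⌊$281,840 × 150%/9⌋ = $46,973. Book value $234,867.
Year 3: ⌊$234,867 × 150%/9⌋ = $39,144. Book value $195,723.
Year 4: ⌊$195,723 × 150%/9⌋ = $32,620. Book value $163,103.
Year 5: ⌊$163,103 × 150%/9⌋ = $27,183. Book value $135,920.
Year 6: ⌊$135,920 × 150%/9⌋ = $22,653. Book value $113,267.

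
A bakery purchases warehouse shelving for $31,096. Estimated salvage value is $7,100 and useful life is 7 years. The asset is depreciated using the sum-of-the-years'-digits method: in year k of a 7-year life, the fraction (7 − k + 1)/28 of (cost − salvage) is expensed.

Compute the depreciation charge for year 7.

$857

Depreciable base = $31,096 − $7,100 = $23,996.
Sum of the years' digits = 7+6+5+4+3+2+1 = 28.
Year 1: $23,996 × 7/28 = $5,999. Book value $25,097.
Year 2: $23,996 × 6/28 = $5,142. Book value $19,955.
Year 3: $23,996 × 5/28 = $4,285. Book value $15,670.
Year 4: $23,996 × 4/28 = $3,428. Book value $12,242.
Year 5: $23,996 × 3/28 = $2,571. Book value $9,671.
Year 6: $23,996 × 2/28 = $1,714. Book value $7,957.
Year 7: $23,996 × 1/28 = $857. Book value $7,100.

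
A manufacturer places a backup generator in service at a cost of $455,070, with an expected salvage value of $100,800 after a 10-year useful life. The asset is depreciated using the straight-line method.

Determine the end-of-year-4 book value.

$313,362

Depreciable base = $455,070 − $100,800 = $354,270.
Annual expense = $354,270 / 10 = $35,427.
End of year 1: book value $419,643.
End of year 2: book value $384,216.
End of year 3: book value $348,789.
End of year 4: book value $313,362.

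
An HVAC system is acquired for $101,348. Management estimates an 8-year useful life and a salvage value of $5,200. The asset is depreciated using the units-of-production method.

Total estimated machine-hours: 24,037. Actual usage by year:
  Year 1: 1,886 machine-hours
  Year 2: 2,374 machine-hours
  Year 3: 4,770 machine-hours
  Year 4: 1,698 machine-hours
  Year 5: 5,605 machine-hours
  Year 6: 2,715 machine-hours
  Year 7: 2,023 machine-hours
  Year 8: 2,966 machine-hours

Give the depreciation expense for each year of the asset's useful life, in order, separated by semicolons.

Depreciable base = $101,348 − $5,200 = $96,148.
Rate = $96,148 / 24,037 machine-hours = $4 per machine-hour.
Year 1: 1,886 × $4 = $7,544. Book value $93,804.
Year 2: 2,374 × $4 = $9,496. Book value $84,308.
Year 3: 4,770 × $4 = $19,080. Book value $65,228.
Year 4: 1,698 × $4 = $6,792. Book value $58,436.
Year 5: 5,605 × $4 = $22,420. Book value $36,016.
Year 6: 2,715 × $4 = $10,860. Book value $25,156.
Year 7: 2,023 × $4 = $8,092. Book value $17,064.
Year 8: 2,966 × $4 = $11,864. Book value $5,200.

$7,544; $9,496; $19,080; $6,792; $22,420; $10,860; $8,092; $11,864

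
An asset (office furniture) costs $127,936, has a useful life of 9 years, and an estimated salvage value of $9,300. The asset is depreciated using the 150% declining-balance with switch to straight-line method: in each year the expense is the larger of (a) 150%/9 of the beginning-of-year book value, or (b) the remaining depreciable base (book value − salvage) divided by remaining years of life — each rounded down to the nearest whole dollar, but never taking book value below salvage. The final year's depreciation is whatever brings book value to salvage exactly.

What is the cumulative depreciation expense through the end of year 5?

$76,716

Depreciable base = $127,936 − $9,300 = $118,636.
Year 1: DB = ⌊$127,936 × 150%/9⌋ = $21,322; SL = ⌊$118,636/9⌋ = $13,181 → take DB $21,322. Book value $106,614.
Year 2: DB = ⌊$106,614 × 150%/9⌋ = $17,769; SL = ⌊$97,314/8⌋ = $12,164 → take DB $17,769. Book value $88,845.
Year 3: DB = ⌊$88,845 × 150%/9⌋ = $14,807; SL = ⌊$79,545/7⌋ = $11,363 → take DB $14,807. Book value $74,038.
Year 4: DB = ⌊$74,038 × 150%/9⌋ = $12,339; SL = ⌊$64,738/6⌋ = $10,789 → take DB $12,339. Book value $61,699.
Year 5: DB = ⌊$61,699 × 150%/9⌋ = $10,283; SL = ⌊$52,399/5⌋ = $10,479 → take SL $10,479. Book value $51,220.
Accumulated through year 5 = $127,936 − $51,220 = $76,716.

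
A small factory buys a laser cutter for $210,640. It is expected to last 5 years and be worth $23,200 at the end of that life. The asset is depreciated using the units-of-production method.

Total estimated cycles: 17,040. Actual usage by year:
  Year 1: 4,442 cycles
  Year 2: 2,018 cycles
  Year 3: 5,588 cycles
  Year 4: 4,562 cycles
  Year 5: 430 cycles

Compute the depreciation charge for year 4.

$50,182

Depreciable base = $210,640 − $23,200 = $187,440.
Rate = $187,440 / 17,040 cycles = $11 per cycle.
Year 1: 4,442 × $11 = $48,862. Book value $161,778.
Year 2: 2,018 × $11 = $22,198. Book value $139,580.
Year 3: 5,588 × $11 = $61,468. Book value $78,112.
Year 4: 4,562 × $11 = $50,182. Book value $27,930.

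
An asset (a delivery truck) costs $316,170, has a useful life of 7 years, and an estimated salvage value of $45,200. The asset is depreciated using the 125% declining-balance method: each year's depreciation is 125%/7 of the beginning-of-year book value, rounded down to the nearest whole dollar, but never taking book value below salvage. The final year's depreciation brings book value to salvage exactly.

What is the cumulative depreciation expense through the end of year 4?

Depreciable base = $316,170 − $45,200 = $270,970.
Year 1: ⌊$316,170 × 125%/7⌋ = $56,458. Book value $259,712.
Year 2: ⌊$259,712 × 125%/7⌋ = $46,377. Book value $213,335.
Year 3: ⌊$213,335 × 125%/7⌋ = $38,095. Book value $175,240.
Year 4: ⌊$175,240 × 125%/7⌋ = $31,292. Book value $143,948.
Accumulated through year 4 = $316,170 − $143,948 = $172,222.

$172,222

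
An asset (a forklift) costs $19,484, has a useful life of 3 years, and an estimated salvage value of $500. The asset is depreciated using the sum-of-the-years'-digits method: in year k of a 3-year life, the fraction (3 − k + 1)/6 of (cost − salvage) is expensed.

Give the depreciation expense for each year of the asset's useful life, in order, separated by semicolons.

$9,492; $6,328; $3,164

Depreciable base = $19,484 − $500 = $18,984.
Sum of the years' digits = 3+2+1 = 6.
Year 1: $18,984 × 3/6 = $9,492. Book value $9,992.
Year 2: $18,984 × 2/6 = $6,328. Book value $3,664.
Year 3: $18,984 × 1/6 = $3,164. Book value $500.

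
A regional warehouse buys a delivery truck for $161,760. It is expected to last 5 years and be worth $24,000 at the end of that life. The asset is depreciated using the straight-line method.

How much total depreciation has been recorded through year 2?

Depreciable base = $161,760 − $24,000 = $137,760.
Annual expense = $137,760 / 5 = $27,552.
End of year 1: book value $134,208.
End of year 2: book value $106,656.
Accumulated through year 2 = $161,760 − $106,656 = $55,104.

$55,104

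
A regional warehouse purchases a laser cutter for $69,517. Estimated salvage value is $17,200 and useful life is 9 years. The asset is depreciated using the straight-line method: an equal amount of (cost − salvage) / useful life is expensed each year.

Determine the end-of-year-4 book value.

Depreciable base = $69,517 − $17,200 = $52,317.
Annual expense = $52,317 / 9 = $5,813.
End of year 1: book value $63,704.
End of year 2: book value $57,891.
End of year 3: book value $52,078.
End of year 4: book value $46,265.

$46,265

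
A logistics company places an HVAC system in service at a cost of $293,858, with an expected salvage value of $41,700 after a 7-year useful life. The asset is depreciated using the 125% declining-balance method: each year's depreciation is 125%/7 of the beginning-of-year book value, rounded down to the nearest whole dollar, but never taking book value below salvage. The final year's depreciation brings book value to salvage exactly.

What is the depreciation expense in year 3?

Depreciable base = $293,858 − $41,700 = $252,158.
Year 1: ⌊$293,858 × 125%/7⌋ = $52,474. Book value $241,384.
Year 2: ⌊$241,384 × 125%/7⌋ = $43,104. Book value $198,280.
Year 3: ⌊$198,280 × 125%/7⌋ = $35,407. Book value $162,873.

$35,407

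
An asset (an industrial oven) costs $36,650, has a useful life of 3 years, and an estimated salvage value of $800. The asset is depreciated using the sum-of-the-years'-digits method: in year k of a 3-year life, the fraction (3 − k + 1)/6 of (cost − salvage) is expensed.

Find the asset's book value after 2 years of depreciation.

Depreciable base = $36,650 − $800 = $35,850.
Sum of the years' digits = 3+2+1 = 6.
Year 1: $35,850 × 3/6 = $17,925. Book value $18,725.
Year 2: $35,850 × 2/6 = $11,950. Book value $6,775.

$6,775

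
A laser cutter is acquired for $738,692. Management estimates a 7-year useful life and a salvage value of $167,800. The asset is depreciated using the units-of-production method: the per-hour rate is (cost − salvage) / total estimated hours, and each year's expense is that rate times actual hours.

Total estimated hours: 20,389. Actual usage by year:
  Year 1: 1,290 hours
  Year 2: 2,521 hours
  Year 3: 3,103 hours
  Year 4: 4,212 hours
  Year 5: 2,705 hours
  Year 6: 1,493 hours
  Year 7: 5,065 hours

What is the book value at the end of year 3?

Depreciable base = $738,692 − $167,800 = $570,892.
Rate = $570,892 / 20,389 hours = $28 per hour.
Year 1: 1,290 × $28 = $36,120. Book value $702,572.
Year 2: 2,521 × $28 = $70,588. Book value $631,984.
Year 3: 3,103 × $28 = $86,884. Book value $545,100.

$545,100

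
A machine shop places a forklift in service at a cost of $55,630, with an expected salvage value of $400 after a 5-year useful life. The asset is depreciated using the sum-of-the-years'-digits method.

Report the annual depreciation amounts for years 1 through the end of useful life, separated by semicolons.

$18,410; $14,728; $11,046; $7,364; $3,682

Depreciable base = $55,630 − $400 = $55,230.
Sum of the years' digits = 5+4+3+2+1 = 15.
Year 1: $55,230 × 5/15 = $18,410. Book value $37,220.
Year 2: $55,230 × 4/15 = $14,728. Book value $22,492.
Year 3: $55,230 × 3/15 = $11,046. Book value $11,446.
Year 4: $55,230 × 2/15 = $7,364. Book value $4,082.
Year 5: $55,230 × 1/15 = $3,682. Book value $400.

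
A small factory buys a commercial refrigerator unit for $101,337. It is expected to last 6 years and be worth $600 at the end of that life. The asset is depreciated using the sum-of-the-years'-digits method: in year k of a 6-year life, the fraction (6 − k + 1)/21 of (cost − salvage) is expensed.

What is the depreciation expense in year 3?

$19,188

Depreciable base = $101,337 − $600 = $100,737.
Sum of the years' digits = 6+5+4+3+2+1 = 21.
Year 1: $100,737 × 6/21 = $28,782. Book value $72,555.
Year 2: $100,737 × 5/21 = $23,985. Book value $48,570.
Year 3: $100,737 × 4/21 = $19,188. Book value $29,382.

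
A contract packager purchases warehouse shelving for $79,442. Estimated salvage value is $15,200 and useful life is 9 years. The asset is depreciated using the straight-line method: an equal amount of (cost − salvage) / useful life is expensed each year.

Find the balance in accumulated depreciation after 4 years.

$28,552

Depreciable base = $79,442 − $15,200 = $64,242.
Annual expense = $64,242 / 9 = $7,138.
End of year 1: book value $72,304.
End of year 2: book value $65,166.
End of year 3: book value $58,028.
End of year 4: book value $50,890.
Accumulated through year 4 = $79,442 − $50,890 = $28,552.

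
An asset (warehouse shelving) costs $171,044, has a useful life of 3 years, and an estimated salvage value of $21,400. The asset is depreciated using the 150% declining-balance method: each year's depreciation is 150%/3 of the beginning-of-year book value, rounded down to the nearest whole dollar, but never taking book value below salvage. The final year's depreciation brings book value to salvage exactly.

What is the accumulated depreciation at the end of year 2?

$128,283

Depreciable base = $171,044 − $21,400 = $149,644.
Year 1: ⌊$171,044 × 150%/3⌋ = $85,522. Book value $85,522.
Year 2: ⌊$85,522 × 150%/3⌋ = $42,761. Book value $42,761.
Accumulated through year 2 = $171,044 − $42,761 = $128,283.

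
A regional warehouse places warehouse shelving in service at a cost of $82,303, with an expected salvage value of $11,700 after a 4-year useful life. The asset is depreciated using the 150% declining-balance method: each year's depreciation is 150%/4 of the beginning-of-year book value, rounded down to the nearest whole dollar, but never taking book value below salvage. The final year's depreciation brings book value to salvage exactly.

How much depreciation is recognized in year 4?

$8,394

Depreciable base = $82,303 − $11,700 = $70,603.
Year 1: ⌊$82,303 × 150%/4⌋ = $30,863. Book value $51,440.
Year 2: ⌊$51,440 × 150%/4⌋ = $19,290. Book value $32,150.
Year 3: ⌊$32,150 × 150%/4⌋ = $12,056. Book value $20,094.
Year 4 (final): $20,094 − $11,700 = $8,394. Book value $11,700.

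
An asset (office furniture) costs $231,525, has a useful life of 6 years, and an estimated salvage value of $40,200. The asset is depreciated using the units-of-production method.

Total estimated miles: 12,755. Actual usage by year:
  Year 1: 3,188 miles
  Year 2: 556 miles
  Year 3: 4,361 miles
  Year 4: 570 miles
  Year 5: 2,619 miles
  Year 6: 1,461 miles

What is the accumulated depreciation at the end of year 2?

Depreciable base = $231,525 − $40,200 = $191,325.
Rate = $191,325 / 12,755 miles = $15 per mile.
Year 1: 3,188 × $15 = $47,820. Book value $183,705.
Year 2: 556 × $15 = $8,340. Book value $175,365.
Accumulated through year 2 = $231,525 − $175,365 = $56,160.

$56,160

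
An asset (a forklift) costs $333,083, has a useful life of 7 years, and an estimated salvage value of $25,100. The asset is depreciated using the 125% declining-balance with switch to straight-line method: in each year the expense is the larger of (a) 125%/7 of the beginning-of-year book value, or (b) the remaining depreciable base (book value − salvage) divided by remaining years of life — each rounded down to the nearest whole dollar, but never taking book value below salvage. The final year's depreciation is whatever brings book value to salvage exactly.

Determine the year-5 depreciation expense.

$39,878

Depreciable base = $333,083 − $25,100 = $307,983.
Year 1: DB = ⌊$333,083 × 125%/7⌋ = $59,479; SL = ⌊$307,983/7⌋ = $43,997 → take DB $59,479. Book value $273,604.
Year 2: DB = ⌊$273,604 × 125%/7⌋ = $48,857; SL = ⌊$248,504/6⌋ = $41,417 → take DB $48,857. Book value $224,747.
Year 3: DB = ⌊$224,747 × 125%/7⌋ = $40,133; SL = ⌊$199,647/5⌋ = $39,929 → take DB $40,133. Book value $184,614.
Year 4: DB = ⌊$184,614 × 125%/7⌋ = $32,966; SL = ⌊$159,514/4⌋ = $39,878 → take SL $39,878. Book value $144,736.
Year 5: DB = ⌊$144,736 × 125%/7⌋ = $25,845; SL = ⌊$119,636/3⌋ = $39,878 → take SL $39,878. Book value $104,858.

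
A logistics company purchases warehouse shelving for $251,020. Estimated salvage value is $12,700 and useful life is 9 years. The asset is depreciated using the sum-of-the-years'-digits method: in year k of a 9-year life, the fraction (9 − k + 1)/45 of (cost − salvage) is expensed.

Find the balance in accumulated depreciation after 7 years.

Depreciable base = $251,020 − $12,700 = $238,320.
Sum of the years' digits = 9+8+7+6+5+4+3+2+1 = 45.
Year 1: $238,320 × 9/45 = $47,664. Book value $203,356.
Year 2: $238,320 × 8/45 = $42,368. Book value $160,988.
Year 3: $238,320 × 7/45 = $37,072. Book value $123,916.
Year 4: $238,320 × 6/45 = $31,776. Book value $92,140.
Year 5: $238,320 × 5/45 = $26,480. Book value $65,660.
Year 6: $238,320 × 4/45 = $21,184. Book value $44,476.
Year 7: $238,320 × 3/45 = $15,888. Book value $28,588.
Accumulated through year 7 = $251,020 − $28,588 = $222,432.

$222,432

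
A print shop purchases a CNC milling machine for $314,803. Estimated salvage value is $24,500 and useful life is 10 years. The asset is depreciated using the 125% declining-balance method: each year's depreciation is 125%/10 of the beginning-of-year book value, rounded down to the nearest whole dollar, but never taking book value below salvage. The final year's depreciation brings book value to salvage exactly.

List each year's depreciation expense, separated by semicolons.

$39,350; $34,431; $30,127; $26,361; $23,066; $20,183; $17,660; $15,453; $13,521; $70,151

Depreciable base = $314,803 − $24,500 = $290,303.
Year 1: ⌊$314,803 × 125%/10⌋ = $39,350. Book value $275,453.
Year 2: ⌊$275,453 × 125%/10⌋ = $34,431. Book value $241,022.
Year 3: ⌊$241,022 × 125%/10⌋ = $30,127. Book value $210,895.
Year 4: ⌊$210,895 × 125%/10⌋ = $26,361. Book value $184,534.
Year 5: ⌊$184,534 × 125%/10⌋ = $23,066. Book value $161,468.
Year 6: ⌊$161,468 × 125%/10⌋ = $20,183. Book value $141,285.
Year 7: ⌊$141,285 × 125%/10⌋ = $17,660. Book value $123,625.
Year 8: ⌊$123,625 × 125%/10⌋ = $15,453. Book value $108,172.
Year 9: ⌊$108,172 × 125%/10⌋ = $13,521. Book value $94,651.
Year 10 (final): $94,651 − $24,500 = $70,151. Book value $24,500.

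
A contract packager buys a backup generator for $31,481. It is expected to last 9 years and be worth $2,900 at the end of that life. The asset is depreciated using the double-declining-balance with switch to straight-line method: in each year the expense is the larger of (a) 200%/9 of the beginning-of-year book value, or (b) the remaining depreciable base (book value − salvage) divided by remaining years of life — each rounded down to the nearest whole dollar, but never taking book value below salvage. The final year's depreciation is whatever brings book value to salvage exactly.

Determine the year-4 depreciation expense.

Depreciable base = $31,481 − $2,900 = $28,581.
Year 1: DB = ⌊$31,481 × 200%/9⌋ = $6,995; SL = ⌊$28,581/9⌋ = $3,175 → take DB $6,995. Book value $24,486.
Year 2: DB = ⌊$24,486 × 200%/9⌋ = $5,441; SL = ⌊$21,586/8⌋ = $2,698 → take DB $5,441. Book value $19,045.
Year 3: DB = ⌊$19,045 × 200%/9⌋ = $4,232; SL = ⌊$16,145/7⌋ = $2,306 → take DB $4,232. Book value $14,813.
Year 4: DB = ⌊$14,813 × 200%/9⌋ = $3,291; SL = ⌊$11,913/6⌋ = $1,985 → take DB $3,291. Book value $11,522.

$3,291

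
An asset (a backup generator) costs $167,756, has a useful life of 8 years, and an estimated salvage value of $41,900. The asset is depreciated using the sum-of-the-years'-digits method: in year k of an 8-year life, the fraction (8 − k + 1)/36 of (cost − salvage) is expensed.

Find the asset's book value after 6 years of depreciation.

Depreciable base = $167,756 − $41,900 = $125,856.
Sum of the years' digits = 8+7+6+5+4+3+2+1 = 36.
Year 1: $125,856 × 8/36 = $27,968. Book value $139,788.
Year 2: $125,856 × 7/36 = $24,472. Book value $115,316.
Year 3: $125,856 × 6/36 = $20,976. Book value $94,340.
Year 4: $125,856 × 5/36 = $17,480. Book value $76,860.
Year 5: $125,856 × 4/36 = $13,984. Book value $62,876.
Year 6: $125,856 × 3/36 = $10,488. Book value $52,388.

$52,388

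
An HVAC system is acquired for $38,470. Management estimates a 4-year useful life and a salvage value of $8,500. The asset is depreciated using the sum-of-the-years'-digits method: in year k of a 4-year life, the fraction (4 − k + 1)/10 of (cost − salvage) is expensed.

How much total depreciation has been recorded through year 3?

Depreciable base = $38,470 − $8,500 = $29,970.
Sum of the years' digits = 4+3+2+1 = 10.
Year 1: $29,970 × 4/10 = $11,988. Book value $26,482.
Year 2: $29,970 × 3/10 = $8,991. Book value $17,491.
Year 3: $29,970 × 2/10 = $5,994. Book value $11,497.
Accumulated through year 3 = $38,470 − $11,497 = $26,973.

$26,973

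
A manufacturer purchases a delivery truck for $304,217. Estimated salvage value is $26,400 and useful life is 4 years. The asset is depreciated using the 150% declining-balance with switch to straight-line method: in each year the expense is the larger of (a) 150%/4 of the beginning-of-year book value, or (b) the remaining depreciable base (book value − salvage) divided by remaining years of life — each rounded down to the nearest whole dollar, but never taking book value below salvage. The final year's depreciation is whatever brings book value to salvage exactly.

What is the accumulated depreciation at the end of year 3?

Depreciable base = $304,217 − $26,400 = $277,817.
Year 1: DB = ⌊$304,217 × 150%/4⌋ = $114,081; SL = ⌊$277,817/4⌋ = $69,454 → take DB $114,081. Book value $190,136.
Year 2: DB = ⌊$190,136 × 150%/4⌋ = $71,301; SL = ⌊$163,736/3⌋ = $54,578 → take DB $71,301. Book value $118,835.
Year 3: DB = ⌊$118,835 × 150%/4⌋ = $44,563; SL = ⌊$92,435/2⌋ = $46,217 → take SL $46,217. Book value $72,618.
Accumulated through year 3 = $304,217 − $72,618 = $231,599.

$231,599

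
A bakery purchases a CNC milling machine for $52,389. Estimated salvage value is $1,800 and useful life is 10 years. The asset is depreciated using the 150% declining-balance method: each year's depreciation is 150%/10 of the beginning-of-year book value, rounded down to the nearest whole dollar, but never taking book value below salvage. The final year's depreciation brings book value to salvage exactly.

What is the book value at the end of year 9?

Depreciable base = $52,389 − $1,800 = $50,589.
Year 1: ⌊$52,389 × 150%/10⌋ = $7,858. Book value $44,531.
Year 2: ⌊$44,531 × 150%/10⌋ = $6,679. Book value $37,852.
Year 3: ⌊$37,852 × 150%/10⌋ = $5,677. Book value $32,175.
Year 4: ⌊$32,175 × 150%/10⌋ = $4,826. Book value $27,349.
Year 5: ⌊$27,349 × 150%/10⌋ = $4,102. Book value $23,247.
Year 6: ⌊$23,247 × 150%/10⌋ = $3,487. Book value $19,760.
Year 7: ⌊$19,760 × 150%/10⌋ = $2,964. Book value $16,796.
Year 8: ⌊$16,796 × 150%/10⌋ = $2,519. Book value $14,277.
Year 9: ⌊$14,277 × 150%/10⌋ = $2,141. Book value $12,136.

$12,136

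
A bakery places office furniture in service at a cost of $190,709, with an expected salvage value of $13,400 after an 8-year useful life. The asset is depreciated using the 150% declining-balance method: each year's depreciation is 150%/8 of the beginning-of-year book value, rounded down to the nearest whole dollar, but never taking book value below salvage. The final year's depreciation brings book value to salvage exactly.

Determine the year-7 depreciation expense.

Depreciable base = $190,709 − $13,400 = $177,309.
Year 1: ⌊$190,709 × 150%/8⌋ = $35,757. Book value $154,952.
Year 2: ⌊$154,952 × 150%/8⌋ = $29,053. Book value $125,899.
Year 3: ⌊$125,899 × 150%/8⌋ = $23,606. Book value $102,293.
Year 4: ⌊$102,293 × 150%/8⌋ = $19,179. Book value $83,114.
Year 5: ⌊$83,114 × 150%/8⌋ = $15,583. Book value $67,531.
Year 6: ⌊$67,531 × 150%/8⌋ = $12,662. Book value $54,869.
Year 7: ⌊$54,869 × 150%/8⌋ = $10,287. Book value $44,582.

$10,287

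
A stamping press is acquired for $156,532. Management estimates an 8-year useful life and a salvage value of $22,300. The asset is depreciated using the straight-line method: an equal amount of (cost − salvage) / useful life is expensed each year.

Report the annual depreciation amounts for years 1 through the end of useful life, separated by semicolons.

Depreciable base = $156,532 − $22,300 = $134,232.
Annual expense = $134,232 / 8 = $16,779.
End of year 1: book value $139,753.
End of year 2: book value $122,974.
End of year 3: book value $106,195.
End of year 4: book value $89,416.
End of year 5: book value $72,637.
End of year 6: book value $55,858.
End of year 7: book value $39,079.
End of year 8: book value $22,300.

$16,779; $16,779; $16,779; $16,779; $16,779; $16,779; $16,779; $16,779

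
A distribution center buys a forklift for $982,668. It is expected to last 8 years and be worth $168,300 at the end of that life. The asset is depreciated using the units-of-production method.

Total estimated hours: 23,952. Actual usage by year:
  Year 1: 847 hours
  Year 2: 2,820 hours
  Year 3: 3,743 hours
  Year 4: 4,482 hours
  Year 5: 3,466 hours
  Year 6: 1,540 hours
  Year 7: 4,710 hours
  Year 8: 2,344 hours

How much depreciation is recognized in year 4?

Depreciable base = $982,668 − $168,300 = $814,368.
Rate = $814,368 / 23,952 hours = $34 per hour.
Year 1: 847 × $34 = $28,798. Book value $953,870.
Year 2: 2,820 × $34 = $95,880. Book value $857,990.
Year 3: 3,743 × $34 = $127,262. Book value $730,728.
Year 4: 4,482 × $34 = $152,388. Book value $578,340.

$152,388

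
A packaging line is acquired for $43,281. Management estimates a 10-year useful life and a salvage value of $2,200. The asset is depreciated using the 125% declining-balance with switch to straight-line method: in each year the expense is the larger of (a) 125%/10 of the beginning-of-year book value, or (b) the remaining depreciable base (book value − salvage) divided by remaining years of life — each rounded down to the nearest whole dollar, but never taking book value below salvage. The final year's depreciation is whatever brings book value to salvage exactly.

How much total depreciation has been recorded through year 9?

$37,253

Depreciable base = $43,281 − $2,200 = $41,081.
Year 1: DB = ⌊$43,281 × 125%/10⌋ = $5,410; SL = ⌊$41,081/10⌋ = $4,108 → take DB $5,410. Book value $37,871.
Year 2: DB = ⌊$37,871 × 125%/10⌋ = $4,733; SL = ⌊$35,671/9⌋ = $3,963 → take DB $4,733. Book value $33,138.
Year 3: DB = ⌊$33,138 × 125%/10⌋ = $4,142; SL = ⌊$30,938/8⌋ = $3,867 → take DB $4,142. Book value $28,996.
Year 4: DB = ⌊$28,996 × 125%/10⌋ = $3,624; SL = ⌊$26,796/7⌋ = $3,828 → take SL $3,828. Book value $25,168.
Year 5: DB = ⌊$25,168 × 125%/10⌋ = $3,146; SL = ⌊$22,968/6⌋ = $3,828 → take SL $3,828. Book value $21,340.
Year 6: DB = ⌊$21,340 × 125%/10⌋ = $2,667; SL = ⌊$19,140/5⌋ = $3,828 → take SL $3,828. Book value $17,512.
Year 7: DB = ⌊$17,512 × 125%/10⌋ = $2,189; SL = ⌊$15,312/4⌋ = $3,828 → take SL $3,828. Book value $13,684.
Year 8: DB = ⌊$13,684 × 125%/10⌋ = $1,710; SL = ⌊$11,484/3⌋ = $3,828 → take SL $3,828. Book value $9,856.
Year 9: DB = ⌊$9,856 × 125%/10⌋ = $1,232; SL = ⌊$7,656/2⌋ = $3,828 → take SL $3,828. Book value $6,028.
Accumulated through year 9 = $43,281 − $6,028 = $37,253.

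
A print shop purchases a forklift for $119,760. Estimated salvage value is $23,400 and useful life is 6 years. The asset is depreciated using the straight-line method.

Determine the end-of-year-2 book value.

Depreciable base = $119,760 − $23,400 = $96,360.
Annual expense = $96,360 / 6 = $16,060.
End of year 1: book value $103,700.
End of year 2: book value $87,640.

$87,640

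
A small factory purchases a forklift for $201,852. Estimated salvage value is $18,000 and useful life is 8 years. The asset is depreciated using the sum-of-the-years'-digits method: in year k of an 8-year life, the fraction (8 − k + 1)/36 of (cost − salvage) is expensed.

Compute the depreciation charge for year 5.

Depreciable base = $201,852 − $18,000 = $183,852.
Sum of the years' digits = 8+7+6+5+4+3+2+1 = 36.
Year 1: $183,852 × 8/36 = $40,856. Book value $160,996.
Year 2: $183,852 × 7/36 = $35,749. Book value $125,247.
Year 3: $183,852 × 6/36 = $30,642. Book value $94,605.
Year 4: $183,852 × 5/36 = $25,535. Book value $69,070.
Year 5: $183,852 × 4/36 = $20,428. Book value $48,642.

$20,428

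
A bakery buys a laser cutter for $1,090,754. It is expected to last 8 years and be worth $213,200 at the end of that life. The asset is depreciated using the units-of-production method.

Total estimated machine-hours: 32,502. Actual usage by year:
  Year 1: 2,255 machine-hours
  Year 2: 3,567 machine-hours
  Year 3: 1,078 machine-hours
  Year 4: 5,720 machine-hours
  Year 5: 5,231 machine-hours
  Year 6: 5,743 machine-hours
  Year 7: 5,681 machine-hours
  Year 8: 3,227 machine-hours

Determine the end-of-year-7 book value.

Depreciable base = $1,090,754 − $213,200 = $877,554.
Rate = $877,554 / 32,502 machine-hours = $27 per machine-hour.
Year 1: 2,255 × $27 = $60,885. Book value $1,029,869.
Year 2: 3,567 × $27 = $96,309. Book value $933,560.
Year 3: 1,078 × $27 = $29,106. Book value $904,454.
Year 4: 5,720 × $27 = $154,440. Book value $750,014.
Year 5: 5,231 × $27 = $141,237. Book value $608,777.
Year 6: 5,743 × $27 = $155,061. Book value $453,716.
Year 7: 5,681 × $27 = $153,387. Book value $300,329.

$300,329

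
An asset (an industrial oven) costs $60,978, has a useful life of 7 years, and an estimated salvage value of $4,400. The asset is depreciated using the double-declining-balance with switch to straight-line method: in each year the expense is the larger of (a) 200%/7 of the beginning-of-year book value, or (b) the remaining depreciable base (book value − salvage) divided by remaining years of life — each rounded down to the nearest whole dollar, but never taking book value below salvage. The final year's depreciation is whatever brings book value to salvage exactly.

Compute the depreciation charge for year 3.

Depreciable base = $60,978 − $4,400 = $56,578.
Year 1: DB = ⌊$60,978 × 200%/7⌋ = $17,422; SL = ⌊$56,578/7⌋ = $8,082 → take DB $17,422. Book value $43,556.
Year 2: DB = ⌊$43,556 × 200%/7⌋ = $12,444; SL = ⌊$39,156/6⌋ = $6,526 → take DB $12,444. Book value $31,112.
Year 3: DB = ⌊$31,112 × 200%/7⌋ = $8,889; SL = ⌊$26,712/5⌋ = $5,342 → take DB $8,889. Book value $22,223.

$8,889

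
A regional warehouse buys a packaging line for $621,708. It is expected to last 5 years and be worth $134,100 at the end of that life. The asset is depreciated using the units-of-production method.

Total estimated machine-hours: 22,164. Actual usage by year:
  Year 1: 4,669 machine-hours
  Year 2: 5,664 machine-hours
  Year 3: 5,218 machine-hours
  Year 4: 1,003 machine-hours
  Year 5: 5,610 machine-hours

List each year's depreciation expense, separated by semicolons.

$102,718; $124,608; $114,796; $22,066; $123,420

Depreciable base = $621,708 − $134,100 = $487,608.
Rate = $487,608 / 22,164 machine-hours = $22 per machine-hour.
Year 1: 4,669 × $22 = $102,718. Book value $518,990.
Year 2: 5,664 × $22 = $124,608. Book value $394,382.
Year 3: 5,218 × $22 = $114,796. Book value $279,586.
Year 4: 1,003 × $22 = $22,066. Book value $257,520.
Year 5: 5,610 × $22 = $123,420. Book value $134,100.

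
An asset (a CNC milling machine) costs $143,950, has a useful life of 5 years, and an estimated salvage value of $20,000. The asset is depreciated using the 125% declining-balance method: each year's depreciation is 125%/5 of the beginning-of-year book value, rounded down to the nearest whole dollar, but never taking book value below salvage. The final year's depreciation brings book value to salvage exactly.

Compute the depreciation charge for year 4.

Depreciable base = $143,950 − $20,000 = $123,950.
Year 1: ⌊$143,950 × 125%/5⌋ = $35,987. Book value $107,963.
Year 2: ⌊$107,963 × 125%/5⌋ = $26,990. Book value $80,973.
Year 3: ⌊$80,973 × 125%/5⌋ = $20,243. Book value $60,730.
Year 4: ⌊$60,730 × 125%/5⌋ = $15,182. Book value $45,548.

$15,182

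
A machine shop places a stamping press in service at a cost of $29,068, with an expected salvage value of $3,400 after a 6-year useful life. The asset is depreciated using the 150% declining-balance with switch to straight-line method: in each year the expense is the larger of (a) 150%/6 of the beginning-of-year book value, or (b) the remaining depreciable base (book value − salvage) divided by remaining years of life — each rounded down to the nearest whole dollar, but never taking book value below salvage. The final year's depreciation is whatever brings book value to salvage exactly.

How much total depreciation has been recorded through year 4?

$19,870

Depreciable base = $29,068 − $3,400 = $25,668.
Year 1: DB = ⌊$29,068 × 150%/6⌋ = $7,267; SL = ⌊$25,668/6⌋ = $4,278 → take DB $7,267. Book value $21,801.
Year 2: DB = ⌊$21,801 × 150%/6⌋ = $5,450; SL = ⌊$18,401/5⌋ = $3,680 → take DB $5,450. Book value $16,351.
Year 3: DB = ⌊$16,351 × 150%/6⌋ = $4,087; SL = ⌊$12,951/4⌋ = $3,237 → take DB $4,087. Book value $12,264.
Year 4: DB = ⌊$12,264 × 150%/6⌋ = $3,066; SL = ⌊$8,864/3⌋ = $2,954 → take DB $3,066. Book value $9,198.
Accumulated through year 4 = $29,068 − $9,198 = $19,870.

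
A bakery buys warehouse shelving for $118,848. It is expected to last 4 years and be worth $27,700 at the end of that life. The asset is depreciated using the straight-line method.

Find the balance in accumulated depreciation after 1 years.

$22,787

Depreciable base = $118,848 − $27,700 = $91,148.
Annual expense = $91,148 / 4 = $22,787.
End of year 1: book value $96,061.
Accumulated through year 1 = $118,848 − $96,061 = $22,787.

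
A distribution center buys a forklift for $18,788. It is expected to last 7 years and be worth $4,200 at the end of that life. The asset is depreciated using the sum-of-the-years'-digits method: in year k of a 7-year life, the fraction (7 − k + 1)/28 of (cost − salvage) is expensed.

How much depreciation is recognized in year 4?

Depreciable base = $18,788 − $4,200 = $14,588.
Sum of the years' digits = 7+6+5+4+3+2+1 = 28.
Year 1: $14,588 × 7/28 = $3,647. Book value $15,141.
Year 2: $14,588 × 6/28 = $3,126. Book value $12,015.
Year 3: $14,588 × 5/28 = $2,605. Book value $9,410.
Year 4: $14,588 × 4/28 = $2,084. Book value $7,326.

$2,084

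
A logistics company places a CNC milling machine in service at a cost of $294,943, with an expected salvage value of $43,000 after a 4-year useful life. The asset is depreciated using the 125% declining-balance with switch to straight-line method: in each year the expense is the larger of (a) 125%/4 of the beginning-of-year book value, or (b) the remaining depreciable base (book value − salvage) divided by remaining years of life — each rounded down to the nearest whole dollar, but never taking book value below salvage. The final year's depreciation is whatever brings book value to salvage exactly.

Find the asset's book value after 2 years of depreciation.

Depreciable base = $294,943 − $43,000 = $251,943.
Year 1: DB = ⌊$294,943 × 125%/4⌋ = $92,169; SL = ⌊$251,943/4⌋ = $62,985 → take DB $92,169. Book value $202,774.
Year 2: DB = ⌊$202,774 × 125%/4⌋ = $63,366; SL = ⌊$159,774/3⌋ = $53,258 → take DB $63,366. Book value $139,408.

$139,408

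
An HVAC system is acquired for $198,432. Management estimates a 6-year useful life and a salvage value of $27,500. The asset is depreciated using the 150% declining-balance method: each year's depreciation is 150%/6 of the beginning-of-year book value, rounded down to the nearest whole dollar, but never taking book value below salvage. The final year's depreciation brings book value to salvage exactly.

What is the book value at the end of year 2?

Depreciable base = $198,432 − $27,500 = $170,932.
Year 1: ⌊$198,432 × 150%/6⌋ = $49,608. Book value $148,824.
Year 2: ⌊$148,824 × 150%/6⌋ = $37,206. Book value $111,618.

$111,618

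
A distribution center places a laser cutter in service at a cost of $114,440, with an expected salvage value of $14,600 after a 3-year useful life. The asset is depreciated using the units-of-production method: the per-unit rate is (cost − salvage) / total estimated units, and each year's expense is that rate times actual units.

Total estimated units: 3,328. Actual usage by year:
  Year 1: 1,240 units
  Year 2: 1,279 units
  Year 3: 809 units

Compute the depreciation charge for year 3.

Depreciable base = $114,440 − $14,600 = $99,840.
Rate = $99,840 / 3,328 units = $30 per unit.
Year 1: 1,240 × $30 = $37,200. Book value $77,240.
Year 2: 1,279 × $30 = $38,370. Book value $38,870.
Year 3: 809 × $30 = $24,270. Book value $14,600.

$24,270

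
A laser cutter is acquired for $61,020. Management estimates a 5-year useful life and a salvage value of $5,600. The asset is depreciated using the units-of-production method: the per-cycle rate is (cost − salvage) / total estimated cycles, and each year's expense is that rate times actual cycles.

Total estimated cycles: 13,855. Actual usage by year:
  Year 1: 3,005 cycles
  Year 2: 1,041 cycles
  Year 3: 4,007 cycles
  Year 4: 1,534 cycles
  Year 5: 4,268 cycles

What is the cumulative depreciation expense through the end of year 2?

$16,184

Depreciable base = $61,020 − $5,600 = $55,420.
Rate = $55,420 / 13,855 cycles = $4 per cycle.
Year 1: 3,005 × $4 = $12,020. Book value $49,000.
Year 2: 1,041 × $4 = $4,164. Book value $44,836.
Accumulated through year 2 = $61,020 − $44,836 = $16,184.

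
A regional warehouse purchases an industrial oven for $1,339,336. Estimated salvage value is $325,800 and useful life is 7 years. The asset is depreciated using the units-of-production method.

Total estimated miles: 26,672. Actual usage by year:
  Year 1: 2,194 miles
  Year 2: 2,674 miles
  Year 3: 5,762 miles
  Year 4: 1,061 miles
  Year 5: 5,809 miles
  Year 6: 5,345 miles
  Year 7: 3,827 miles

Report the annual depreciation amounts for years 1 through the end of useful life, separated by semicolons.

Depreciable base = $1,339,336 − $325,800 = $1,013,536.
Rate = $1,013,536 / 26,672 miles = $38 per mile.
Year 1: 2,194 × $38 = $83,372. Book value $1,255,964.
Year 2: 2,674 × $38 = $101,612. Book value $1,154,352.
Year 3: 5,762 × $38 = $218,956. Book value $935,396.
Year 4: 1,061 × $38 = $40,318. Book value $895,078.
Year 5: 5,809 × $38 = $220,742. Book value $674,336.
Year 6: 5,345 × $38 = $203,110. Book value $471,226.
Year 7: 3,827 × $38 = $145,426. Book value $325,800.

$83,372; $101,612; $218,956; $40,318; $220,742; $203,110; $145,426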